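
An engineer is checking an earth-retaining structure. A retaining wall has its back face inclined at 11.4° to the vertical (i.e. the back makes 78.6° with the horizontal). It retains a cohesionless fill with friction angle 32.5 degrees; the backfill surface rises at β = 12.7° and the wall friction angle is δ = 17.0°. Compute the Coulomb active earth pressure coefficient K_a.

0.434

K_a = sin²(α+φ) / [sin²α · sin(α−δ) · (1 + √{sin(φ+δ)sin(φ−β) / (sin(α−δ)sin(α+β))})²].
With α = 78.6°, φ = 32.5°, δ = 17.0°, β = 12.7°: K_a = 0.4335.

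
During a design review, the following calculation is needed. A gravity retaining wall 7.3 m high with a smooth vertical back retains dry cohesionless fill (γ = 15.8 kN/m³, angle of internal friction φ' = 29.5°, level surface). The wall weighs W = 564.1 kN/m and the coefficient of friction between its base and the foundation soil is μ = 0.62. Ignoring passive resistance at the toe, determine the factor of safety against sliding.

2.44

K_a = tan²(45° − 29.5°/2) = 0.3401.
P_a = ½K_aγH² = 0.5×0.3401×15.8×7.3² = 143.2 kN/m, acting at H/3 = 2.433 m above the base.
FS_sliding = μW / P_a = 0.62×564.1 / 143.2 = 2.443.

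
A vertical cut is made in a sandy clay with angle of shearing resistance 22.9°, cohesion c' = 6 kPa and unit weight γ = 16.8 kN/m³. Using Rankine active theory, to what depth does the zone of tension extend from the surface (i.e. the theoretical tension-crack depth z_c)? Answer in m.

K_a = tan²(45° − 22.9°/2) = 0.4398; √K_a = 0.6631.
The active pressure is zero where K_a γ z = 2c√K_a, so z_c = 2c/(γ√K_a) = 2×6/(16.8×0.6631) = 1.077 m.

1.08 m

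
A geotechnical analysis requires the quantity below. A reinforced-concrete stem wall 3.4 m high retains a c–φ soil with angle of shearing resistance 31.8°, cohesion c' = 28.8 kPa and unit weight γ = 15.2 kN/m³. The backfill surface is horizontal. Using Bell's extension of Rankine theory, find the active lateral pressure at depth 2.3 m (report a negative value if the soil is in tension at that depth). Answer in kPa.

K_a = (1 − sin φ)/(1 + sin φ) = 0.3098.
σ_a = K_a γ z − 2c√K_a = 0.3098×15.2×2.3 − 2×28.8×0.5566 = -21.23 kPa.

-21.2 kPa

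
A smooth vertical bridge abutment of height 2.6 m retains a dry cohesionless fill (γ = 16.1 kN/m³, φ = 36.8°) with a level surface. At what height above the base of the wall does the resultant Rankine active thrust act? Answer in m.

0.867 m

K_a = 0.2508.
The pressure distribution is triangular, so the resultant acts at H/3 above the base = 2.6/3 = 0.8667 m.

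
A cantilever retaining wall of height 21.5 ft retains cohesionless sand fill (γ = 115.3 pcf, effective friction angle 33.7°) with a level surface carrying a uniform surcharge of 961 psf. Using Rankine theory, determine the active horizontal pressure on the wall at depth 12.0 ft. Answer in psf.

K_a = (1 − sin φ)/(1 + sin φ) = 0.2863.
σ_v = γz + q = 115.3 × 12.0 + 961 = 2345 psf.
σ_h = K_a σ_v = 0.2863 × 2345 = 671.3 psf.

671 psf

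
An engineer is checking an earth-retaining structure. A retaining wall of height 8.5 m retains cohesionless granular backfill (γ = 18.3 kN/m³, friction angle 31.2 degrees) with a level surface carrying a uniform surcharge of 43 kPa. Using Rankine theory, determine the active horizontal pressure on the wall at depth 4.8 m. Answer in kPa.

K_a = (1 − sin φ)/(1 + sin φ) = 0.3175.
σ_v = γz + q = 18.3 × 4.8 + 43 = 130.8 kPa.
σ_h = K_a σ_v = 0.3175 × 130.8 = 41.54 kPa.

41.5 kPa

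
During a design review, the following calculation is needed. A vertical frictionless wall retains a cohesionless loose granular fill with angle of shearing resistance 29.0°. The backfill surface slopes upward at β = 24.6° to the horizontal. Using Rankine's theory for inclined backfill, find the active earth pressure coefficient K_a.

K_a = cos β · (cos β − √(cos²β − cos²φ)) / (cos β + √(cos²β − cos²φ)).
cos β = 0.9092, cos φ = 0.8746, √(cos²β − cos²φ) = 0.2485.
K_a = 0.9092 × (0.9092 − 0.2485)/(0.9092 + 0.2485) = 0.5189.

0.519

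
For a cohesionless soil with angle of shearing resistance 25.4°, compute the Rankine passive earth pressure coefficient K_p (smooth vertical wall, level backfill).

K_p = (1 + sin φ)/(1 − sin φ) = tan²(45° + 25.4°/2) = 2.502.

2.50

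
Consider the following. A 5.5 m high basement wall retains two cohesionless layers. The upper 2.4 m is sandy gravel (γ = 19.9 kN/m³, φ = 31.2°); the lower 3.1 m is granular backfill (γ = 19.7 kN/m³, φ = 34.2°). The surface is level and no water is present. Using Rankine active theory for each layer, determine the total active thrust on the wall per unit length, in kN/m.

K_a1 = tan²(45°−31.2°/2) = 0.3175; K_a2 = tan²(45°−34.2°/2) = 0.2803.
Layer 1: σ at base = K_a1 γ₁ h₁ = 15.16 kPa; P₁ = ½×15.16×2.4 = 18.20.
Layer 2: σ_v at top = γ₁h₁ = 47.76; σ_h top = K_a2×47.76 = 13.39; σ_h base = K_a2×(47.76+19.7×3.1) = 30.51.
P₂ = ½(13.39+30.51)×3.1 = 68.04. Total P_a = 18.20+68.04 = 86.24 kN/m.

86.2 kN/m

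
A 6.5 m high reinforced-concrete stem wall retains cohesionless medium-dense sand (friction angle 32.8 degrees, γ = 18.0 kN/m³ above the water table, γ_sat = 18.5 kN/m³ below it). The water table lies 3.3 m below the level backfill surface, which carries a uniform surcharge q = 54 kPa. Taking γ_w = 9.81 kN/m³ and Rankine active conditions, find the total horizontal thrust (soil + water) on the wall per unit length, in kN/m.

K_a = tan²(45° − φ/2) = 0.2973.
γ' = 18.5 − 9.81 = 8.690 kN/m³. h₂ = H − d_w = 3.2 m.
σ'_h: at surface K_a·q = 16.05; at WT K_a(q+γd_w) = 33.71; at base K_a(q+γd_w+γ'h₂) = 41.98 kPa.
P₁ = ½(16.05+33.71)×3.3 = 82.11; P₂ = ½(33.71+41.98)×3.2 = 121.1; P_w = ½γ_w h₂² = 50.23.
Total = 82.11+121.1+50.23 = 253.4 kN/m.

253 kN/m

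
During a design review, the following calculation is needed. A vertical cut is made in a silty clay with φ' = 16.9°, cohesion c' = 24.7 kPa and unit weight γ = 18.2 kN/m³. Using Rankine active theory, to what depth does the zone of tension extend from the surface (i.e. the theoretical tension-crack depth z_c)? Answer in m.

K_a = tan²(45° − 16.9°/2) = 0.5495; √K_a = 0.7413.
The active pressure is zero where K_a γ z = 2c√K_a, so z_c = 2c/(γ√K_a) = 2×24.7/(18.2×0.7413) = 3.661 m.

3.66 m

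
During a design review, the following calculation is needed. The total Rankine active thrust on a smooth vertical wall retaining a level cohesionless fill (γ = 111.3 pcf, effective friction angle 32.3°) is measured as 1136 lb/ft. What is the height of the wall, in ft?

K_a = 0.3035. P_a = ½ K_a γ H² ⇒ H = √(2P_a/(K_a γ)).
H = √(2×1136/(0.3035×111.3)) = 8.201 ft.

8.20 ft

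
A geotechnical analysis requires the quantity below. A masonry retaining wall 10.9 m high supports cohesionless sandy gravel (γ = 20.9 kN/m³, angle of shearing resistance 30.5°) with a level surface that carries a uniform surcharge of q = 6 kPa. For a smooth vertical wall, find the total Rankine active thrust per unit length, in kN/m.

K_a = tan²(45° − φ/2) = 0.3267.
Soil triangle: ½ K_a γ H² = 0.5×0.3267×20.9×10.9² = 405.6 kN/m.
Surcharge rectangle: K_a q H = 0.3267×6×10.9 = 21.36 kN/m.
Total = 405.6 + 21.36 = 426.9 kN/m.

427 kN/m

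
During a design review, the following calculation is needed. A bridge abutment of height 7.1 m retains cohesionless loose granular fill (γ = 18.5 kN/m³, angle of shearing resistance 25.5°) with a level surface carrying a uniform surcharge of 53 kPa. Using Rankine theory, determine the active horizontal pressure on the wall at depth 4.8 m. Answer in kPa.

56.5 kPa

K_a = (1 − sin φ)/(1 + sin φ) = 0.3981.
σ_v = γz + q = 18.5 × 4.8 + 53 = 141.8 kPa.
σ_h = K_a σ_v = 0.3981 × 141.8 = 56.45 kPa.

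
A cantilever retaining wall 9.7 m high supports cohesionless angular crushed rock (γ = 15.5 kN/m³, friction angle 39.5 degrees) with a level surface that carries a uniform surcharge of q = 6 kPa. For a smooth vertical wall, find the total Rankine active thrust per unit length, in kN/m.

175 kN/m

K_a = tan²(45° − φ/2) = 0.2224.
Soil triangle: ½ K_a γ H² = 0.5×0.2224×15.5×9.7² = 162.2 kN/m.
Surcharge rectangle: K_a q H = 0.2224×6×9.7 = 12.95 kN/m.
Total = 162.2 + 12.95 = 175.1 kN/m.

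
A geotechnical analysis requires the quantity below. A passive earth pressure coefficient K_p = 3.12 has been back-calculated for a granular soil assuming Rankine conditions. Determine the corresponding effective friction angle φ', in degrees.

31.0°

K_p = (1+sin φ)/(1−sin φ) ⇒ sin φ = (K_p − 1)/(K_p + 1) = 0.5146.
φ = arcsin(0.5146) = 30.97°.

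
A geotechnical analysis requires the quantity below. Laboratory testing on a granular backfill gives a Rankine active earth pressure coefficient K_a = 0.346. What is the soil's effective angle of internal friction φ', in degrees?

29.1°

K_a = tan²(45° − φ/2) ⇒ 45° − φ/2 = arctan(√0.346) = 30.46°.
φ = 2(45° − 30.46°) = 29.07°.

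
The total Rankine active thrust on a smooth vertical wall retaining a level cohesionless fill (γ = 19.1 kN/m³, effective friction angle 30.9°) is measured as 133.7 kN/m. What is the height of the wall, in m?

K_a = 0.3214. P_a = ½ K_a γ H² ⇒ H = √(2P_a/(K_a γ)).
H = √(2×133.7/(0.3214×19.1)) = 6.600 m.

6.60 m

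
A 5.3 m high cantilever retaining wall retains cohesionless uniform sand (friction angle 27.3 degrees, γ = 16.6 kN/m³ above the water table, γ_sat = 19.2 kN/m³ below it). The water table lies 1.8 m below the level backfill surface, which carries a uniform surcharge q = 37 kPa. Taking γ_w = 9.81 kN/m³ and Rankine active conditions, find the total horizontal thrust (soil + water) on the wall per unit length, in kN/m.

K_a = tan²(45° − φ/2) = 0.3711.
γ' = 19.2 − 9.81 = 9.390 kN/m³. h₂ = H − d_w = 3.5 m.
σ'_h: at surface K_a·q = 13.73; at WT K_a(q+γd_w) = 24.82; at base K_a(q+γd_w+γ'h₂) = 37.02 kPa.
P₁ = ½(13.73+24.82)×1.8 = 34.70; P₂ = ½(24.82+37.02)×3.5 = 108.2; P_w = ½γ_w h₂² = 60.09.
Total = 34.70+108.2+60.09 = 203.0 kN/m.

203 kN/m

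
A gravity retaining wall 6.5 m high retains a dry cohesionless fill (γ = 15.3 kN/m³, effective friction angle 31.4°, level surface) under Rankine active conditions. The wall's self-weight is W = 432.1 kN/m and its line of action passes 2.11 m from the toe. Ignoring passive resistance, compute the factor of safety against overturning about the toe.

K_a = tan²(45° − 31.4°/2) = 0.3149.
P_a = ½K_aγH² = 0.5×0.3149×15.3×6.5² = 101.8 kN/m, acting at H/3 = 2.167 m above the base.
Overturning moment M_o = P_a × H/3 = 101.8 × 2.167 = 220.5.
Resisting moment M_r = W × 2.11 = 432.1 × 2.11 = 911.7.
FS_overturning = M_r/M_o = 911.7/220.5 = 4.134.

4.13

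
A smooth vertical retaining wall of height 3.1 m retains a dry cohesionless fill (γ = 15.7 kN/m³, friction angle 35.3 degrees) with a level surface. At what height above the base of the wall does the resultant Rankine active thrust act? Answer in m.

K_a = 0.2675.
The pressure distribution is triangular, so the resultant acts at H/3 above the base = 3.1/3 = 1.033 m.

1.03 m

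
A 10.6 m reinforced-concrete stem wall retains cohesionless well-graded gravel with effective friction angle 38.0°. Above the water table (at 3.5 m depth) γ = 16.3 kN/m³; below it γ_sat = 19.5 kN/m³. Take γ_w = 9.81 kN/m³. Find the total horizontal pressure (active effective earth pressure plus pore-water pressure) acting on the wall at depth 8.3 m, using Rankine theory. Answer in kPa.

71.7 kPa

K_a = (1 − sin φ)/(1 + sin φ) = 0.2379.
γ' = 19.5 − 9.81 = 9.690 kN/m³.
Effective vertical stress at 8.3 m: σ'_v = 16.3×3.5 + 9.690×4.80 = 103.6 kPa.
σ'_h = K_a σ'_v = 0.2379 × 103.6 = 24.64 kPa; u = γ_w × 4.80 = 47.09 kPa.
Total σ_h = 24.64 + 47.09 = 71.72 kPa.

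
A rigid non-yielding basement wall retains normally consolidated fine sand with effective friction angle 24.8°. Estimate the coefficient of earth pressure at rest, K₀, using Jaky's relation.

0.581

K₀ = 1 − sin φ' = 1 − sin 24.8° = 0.5805.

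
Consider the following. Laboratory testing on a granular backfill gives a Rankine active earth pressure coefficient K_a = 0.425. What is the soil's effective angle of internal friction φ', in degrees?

K_a = tan²(45° − φ/2) ⇒ 45° − φ/2 = arctan(√0.425) = 33.10°.
φ = 2(45° − 33.10°) = 23.80°.

23.8°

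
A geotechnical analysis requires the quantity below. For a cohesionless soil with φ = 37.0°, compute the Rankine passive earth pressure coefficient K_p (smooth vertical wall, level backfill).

4.02

K_p = (1 + sin φ)/(1 − sin φ) = tan²(45° + 37.0°/2) = 4.023.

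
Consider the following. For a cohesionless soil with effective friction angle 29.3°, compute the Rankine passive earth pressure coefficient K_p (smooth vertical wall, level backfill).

2.92

K_p = (1 + sin φ)/(1 − sin φ) = tan²(45° + 29.3°/2) = 2.917.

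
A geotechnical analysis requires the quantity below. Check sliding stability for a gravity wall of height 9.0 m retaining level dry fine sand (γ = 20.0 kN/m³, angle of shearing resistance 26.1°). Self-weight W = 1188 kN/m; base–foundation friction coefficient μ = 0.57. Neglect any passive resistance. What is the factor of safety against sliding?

2.15

K_a = tan²(45° − 26.1°/2) = 0.3889.
P_a = ½K_aγH² = 0.5×0.3889×20.0×9.0² = 315.0 kN/m, acting at H/3 = 3.000 m above the base.
FS_sliding = μW / P_a = 0.57×1188 / 315.0 = 2.149.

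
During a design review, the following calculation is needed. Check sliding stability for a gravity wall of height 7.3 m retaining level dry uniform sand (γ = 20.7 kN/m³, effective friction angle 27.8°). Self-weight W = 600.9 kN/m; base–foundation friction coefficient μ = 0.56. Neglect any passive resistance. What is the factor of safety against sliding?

K_a = tan²(45° − 27.8°/2) = 0.3639.
P_a = ½K_aγH² = 0.5×0.3639×20.7×7.3² = 200.7 kN/m, acting at H/3 = 2.433 m above the base.
FS_sliding = μW / P_a = 0.56×600.9 / 200.7 = 1.677.

1.68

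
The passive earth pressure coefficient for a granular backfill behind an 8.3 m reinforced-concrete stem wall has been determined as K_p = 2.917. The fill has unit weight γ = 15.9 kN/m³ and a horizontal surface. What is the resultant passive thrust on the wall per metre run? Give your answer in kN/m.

P = ½ K_p γ H² = 0.5 × 2.917 × 15.9 × 8.3² = 1598 kN/m.

1600 kN/m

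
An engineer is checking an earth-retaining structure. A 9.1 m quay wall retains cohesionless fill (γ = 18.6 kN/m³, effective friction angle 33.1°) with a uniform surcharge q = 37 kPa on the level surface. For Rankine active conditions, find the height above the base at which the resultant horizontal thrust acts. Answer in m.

3.49 m

K_a = 0.2936.
Triangular part P₁ = ½K_aγH² = 226.1 at H/3 = 3.033 m; rectangular part P₂ = K_a q H = 98.85 at H/2 = 4.550 m.
ȳ = (P₁·3.033 + P₂·4.550)/(P₁+P₂) = 3.495 m.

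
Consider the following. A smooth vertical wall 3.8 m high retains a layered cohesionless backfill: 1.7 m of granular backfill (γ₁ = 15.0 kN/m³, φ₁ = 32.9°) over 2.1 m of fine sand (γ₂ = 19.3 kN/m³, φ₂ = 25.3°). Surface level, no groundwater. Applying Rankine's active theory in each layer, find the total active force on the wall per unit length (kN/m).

K_a1 = tan²(45°−32.9°/2) = 0.2960; K_a2 = tan²(45°−25.3°/2) = 0.4012.
Layer 1: σ at base = K_a1 γ₁ h₁ = 7.549 kPa; P₁ = ½×7.549×1.7 = 6.416.
Layer 2: σ_v at top = γ₁h₁ = 25.50; σ_h top = K_a2×25.50 = 10.23; σ_h base = K_a2×(25.50+19.3×2.1) = 26.49.
P₂ = ½(10.23+26.49)×2.1 = 38.56. Total P_a = 6.416+38.56 = 44.97 kN/m.

45.0 kN/m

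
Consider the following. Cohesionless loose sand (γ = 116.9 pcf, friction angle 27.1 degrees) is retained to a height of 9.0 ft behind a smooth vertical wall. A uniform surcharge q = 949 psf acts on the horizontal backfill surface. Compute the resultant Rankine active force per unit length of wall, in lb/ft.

4970 lb/ft

K_a = tan²(45° − φ/2) = 0.3741.
Soil triangle: ½ K_a γ H² = 0.5×0.3741×116.9×9.0² = 1771 lb/ft.
Surcharge rectangle: K_a q H = 0.3741×949×9.0 = 3195 lb/ft.
Total = 1771 + 3195 = 4966 lb/ft.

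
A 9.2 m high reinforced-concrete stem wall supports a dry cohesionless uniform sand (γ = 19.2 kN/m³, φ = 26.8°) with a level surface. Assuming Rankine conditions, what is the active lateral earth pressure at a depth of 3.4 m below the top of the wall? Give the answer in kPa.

K_a = (1 − sin φ)/(1 + sin φ) = 0.3785.
σ_h = K_a γ z = 0.3785 × 19.2 × 3.4 = 24.71 kPa.

24.7 kPa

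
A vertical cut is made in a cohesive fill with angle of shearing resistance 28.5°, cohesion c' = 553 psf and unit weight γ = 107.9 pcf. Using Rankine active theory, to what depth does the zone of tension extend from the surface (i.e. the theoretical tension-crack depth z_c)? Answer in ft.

K_a = tan²(45° − 28.5°/2) = 0.3540; √K_a = 0.5949.
The active pressure is zero where K_a γ z = 2c√K_a, so z_c = 2c/(γ√K_a) = 2×553/(107.9×0.5949) = 17.23 ft.

17.2 ft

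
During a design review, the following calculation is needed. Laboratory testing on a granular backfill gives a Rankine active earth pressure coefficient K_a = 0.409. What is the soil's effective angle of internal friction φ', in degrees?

24.8°

K_a = tan²(45° − φ/2) ⇒ 45° − φ/2 = arctan(√0.409) = 32.60°.
φ = 2(45° − 32.60°) = 24.80°.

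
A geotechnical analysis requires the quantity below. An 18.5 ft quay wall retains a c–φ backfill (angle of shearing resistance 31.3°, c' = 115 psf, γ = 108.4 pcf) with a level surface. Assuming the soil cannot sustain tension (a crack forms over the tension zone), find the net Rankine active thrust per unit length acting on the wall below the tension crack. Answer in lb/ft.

3720 lb/ft

K_a = 0.3162; √K_a = 0.5623.
Tension-crack depth z_c = 2c/(γ√K_a) = 2×115/(108.4×0.5623) = 3.773 ft.
σ_a at base = K_a γ H − 2c√K_a = 0.3162×108.4×18.5 − 2×115×0.5623 = 504.8 psf.
P_a = ½ × 504.8 × (H − z_c) = 0.5×504.8×14.73 = 3717 lb/ft.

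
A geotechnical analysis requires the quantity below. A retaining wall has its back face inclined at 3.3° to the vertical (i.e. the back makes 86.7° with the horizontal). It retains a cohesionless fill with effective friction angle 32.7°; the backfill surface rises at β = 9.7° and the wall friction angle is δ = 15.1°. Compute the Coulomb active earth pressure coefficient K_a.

0.332

K_a = sin²(α+φ) / [sin²α · sin(α−δ) · (1 + √{sin(φ+δ)sin(φ−β) / (sin(α−δ)sin(α+β))})²].
With α = 86.7°, φ = 32.7°, δ = 15.1°, β = 9.7°: K_a = 0.3323.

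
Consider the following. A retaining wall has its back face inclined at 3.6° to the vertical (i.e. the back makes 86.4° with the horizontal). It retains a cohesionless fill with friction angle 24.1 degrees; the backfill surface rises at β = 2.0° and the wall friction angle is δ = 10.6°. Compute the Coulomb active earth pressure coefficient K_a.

K_a = sin²(α+φ) / [sin²α · sin(α−δ) · (1 + √{sin(φ+δ)sin(φ−β) / (sin(α−δ)sin(α+β))})²].
With α = 86.4°, φ = 24.1°, δ = 10.6°, β = 2.0°: K_a = 0.4204.

0.420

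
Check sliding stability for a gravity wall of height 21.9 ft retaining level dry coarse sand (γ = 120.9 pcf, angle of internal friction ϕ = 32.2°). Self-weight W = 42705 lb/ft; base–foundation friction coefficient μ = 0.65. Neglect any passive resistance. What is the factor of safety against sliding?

K_a = tan²(45° − 32.2°/2) = 0.3047.
P_a = ½K_aγH² = 0.5×0.3047×120.9×21.9² = 8835 lb/ft, acting at H/3 = 7.300 ft above the base.
FS_sliding = μW / P_a = 0.65×42705 / 8835 = 3.142.

3.14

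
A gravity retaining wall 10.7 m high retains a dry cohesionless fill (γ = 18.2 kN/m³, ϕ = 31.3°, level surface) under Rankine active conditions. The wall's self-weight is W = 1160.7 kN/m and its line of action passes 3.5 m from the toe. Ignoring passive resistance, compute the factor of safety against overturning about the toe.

3.46

K_a = tan²(45° − 31.3°/2) = 0.3162.
P_a = ½K_aγH² = 0.5×0.3162×18.2×10.7² = 329.4 kN/m, acting at H/3 = 3.567 m above the base.
Overturning moment M_o = P_a × H/3 = 329.4 × 3.567 = 1175.
Resisting moment M_r = W × 3.5 = 1160.7 × 3.5 = 4062.
FS_overturning = M_r/M_o = 4062/1175 = 3.457.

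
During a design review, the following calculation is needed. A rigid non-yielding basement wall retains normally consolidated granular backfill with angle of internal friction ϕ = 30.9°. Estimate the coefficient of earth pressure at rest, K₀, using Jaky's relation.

K₀ = 1 − sin φ' = 1 − sin 30.9° = 0.4865.

0.486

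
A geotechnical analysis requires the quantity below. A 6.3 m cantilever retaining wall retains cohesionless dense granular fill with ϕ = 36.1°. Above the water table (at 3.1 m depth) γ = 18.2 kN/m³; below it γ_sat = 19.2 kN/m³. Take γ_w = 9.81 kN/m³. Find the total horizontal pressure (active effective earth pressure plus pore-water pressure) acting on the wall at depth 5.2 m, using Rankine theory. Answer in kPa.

40.3 kPa

K_a = (1 − sin φ)/(1 + sin φ) = 0.2585.
γ' = 19.2 − 9.81 = 9.390 kN/m³.
Effective vertical stress at 5.2 m: σ'_v = 18.2×3.1 + 9.390×2.10 = 76.14 kPa.
σ'_h = K_a σ'_v = 0.2585 × 76.14 = 19.68 kPa; u = γ_w × 2.10 = 20.60 kPa.
Total σ_h = 19.68 + 20.60 = 40.28 kPa.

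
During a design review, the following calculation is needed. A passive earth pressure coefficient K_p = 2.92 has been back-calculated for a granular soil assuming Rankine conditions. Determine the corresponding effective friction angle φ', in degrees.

K_p = (1+sin φ)/(1−sin φ) ⇒ sin φ = (K_p − 1)/(K_p + 1) = 0.4898.
φ = arcsin(0.4898) = 29.33°.

29.3°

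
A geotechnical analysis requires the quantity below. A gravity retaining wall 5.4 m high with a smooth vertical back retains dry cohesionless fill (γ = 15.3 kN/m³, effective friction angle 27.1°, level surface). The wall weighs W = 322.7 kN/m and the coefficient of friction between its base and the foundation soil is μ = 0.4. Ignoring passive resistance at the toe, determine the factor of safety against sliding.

K_a = tan²(45° − 27.1°/2) = 0.3741.
P_a = ½K_aγH² = 0.5×0.3741×15.3×5.4² = 83.44 kN/m, acting at H/3 = 1.800 m above the base.
FS_sliding = μW / P_a = 0.4×322.7 / 83.44 = 1.547.

1.55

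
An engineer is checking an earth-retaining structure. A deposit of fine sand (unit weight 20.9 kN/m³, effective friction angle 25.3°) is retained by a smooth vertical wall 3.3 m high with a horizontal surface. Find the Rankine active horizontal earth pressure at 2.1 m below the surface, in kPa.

17.6 kPa

K_a = (1 − sin φ)/(1 + sin φ) = 0.4012.
σ_h = K_a γ z = 0.4012 × 20.9 × 2.1 = 17.61 kPa.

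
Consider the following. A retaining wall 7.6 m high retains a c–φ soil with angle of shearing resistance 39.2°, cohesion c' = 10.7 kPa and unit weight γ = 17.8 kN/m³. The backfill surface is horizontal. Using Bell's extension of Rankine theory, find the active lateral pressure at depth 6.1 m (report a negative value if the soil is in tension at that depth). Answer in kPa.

14.3 kPa

K_a = (1 − sin φ)/(1 + sin φ) = 0.2255.
σ_a = K_a γ z − 2c√K_a = 0.2255×17.8×6.1 − 2×10.7×0.4748 = 14.32 kPa.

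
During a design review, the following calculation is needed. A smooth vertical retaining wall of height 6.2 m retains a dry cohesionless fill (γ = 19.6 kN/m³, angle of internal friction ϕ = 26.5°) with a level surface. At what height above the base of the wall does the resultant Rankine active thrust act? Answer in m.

K_a = 0.3829.
The pressure distribution is triangular, so the resultant acts at H/3 above the base = 6.2/3 = 2.067 m.

2.07 m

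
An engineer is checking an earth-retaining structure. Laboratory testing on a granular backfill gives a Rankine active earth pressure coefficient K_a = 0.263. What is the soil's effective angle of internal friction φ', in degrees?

K_a = tan²(45° − φ/2) ⇒ 45° − φ/2 = arctan(√0.263) = 27.15°.
φ = 2(45° − 27.15°) = 35.70°.

35.7°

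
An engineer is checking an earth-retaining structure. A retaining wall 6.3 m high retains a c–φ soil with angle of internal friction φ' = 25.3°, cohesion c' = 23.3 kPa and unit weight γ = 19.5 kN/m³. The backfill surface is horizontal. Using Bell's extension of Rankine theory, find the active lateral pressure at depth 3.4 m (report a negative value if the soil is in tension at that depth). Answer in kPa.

K_a = (1 − sin φ)/(1 + sin φ) = 0.4012.
σ_a = K_a γ z − 2c√K_a = 0.4012×19.5×3.4 − 2×23.3×0.6334 = -2.917 kPa.

-2.92 kPa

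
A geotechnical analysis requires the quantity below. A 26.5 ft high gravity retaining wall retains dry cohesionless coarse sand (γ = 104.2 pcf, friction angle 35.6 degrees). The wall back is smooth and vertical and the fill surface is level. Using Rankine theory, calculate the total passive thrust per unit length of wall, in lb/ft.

K_p = tan²(45° + φ/2) = 3.786.
P_p = ½ K_p γ H² = 0.5 × 3.786 × 104.2 × 26.5² = 138500 lb/ft.

139000 lb/ft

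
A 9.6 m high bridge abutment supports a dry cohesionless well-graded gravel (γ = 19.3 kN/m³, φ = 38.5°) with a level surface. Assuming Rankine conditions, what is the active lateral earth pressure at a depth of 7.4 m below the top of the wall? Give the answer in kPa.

33.2 kPa

K_a = (1 − sin φ)/(1 + sin φ) = 0.2327.
σ_h = K_a γ z = 0.2327 × 19.3 × 7.4 = 33.23 kPa.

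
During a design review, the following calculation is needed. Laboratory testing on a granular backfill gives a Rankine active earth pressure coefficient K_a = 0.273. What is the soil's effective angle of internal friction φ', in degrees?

K_a = tan²(45° − φ/2) ⇒ 45° − φ/2 = arctan(√0.273) = 27.59°.
φ = 2(45° − 27.59°) = 34.83°.

34.8°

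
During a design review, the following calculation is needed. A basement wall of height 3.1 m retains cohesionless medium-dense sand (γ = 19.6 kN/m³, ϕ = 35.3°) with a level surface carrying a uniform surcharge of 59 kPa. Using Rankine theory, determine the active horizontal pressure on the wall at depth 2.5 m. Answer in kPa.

28.9 kPa

K_a = (1 − sin φ)/(1 + sin φ) = 0.2675.
σ_v = γz + q = 19.6 × 2.5 + 59 = 108.0 kPa.
σ_h = K_a σ_v = 0.2675 × 108.0 = 28.89 kPa.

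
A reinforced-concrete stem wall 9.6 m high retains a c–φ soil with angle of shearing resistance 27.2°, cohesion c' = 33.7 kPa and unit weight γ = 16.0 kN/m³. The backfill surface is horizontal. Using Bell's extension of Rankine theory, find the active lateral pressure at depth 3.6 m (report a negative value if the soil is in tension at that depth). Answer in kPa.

K_a = (1 − sin φ)/(1 + sin φ) = 0.3726.
σ_a = K_a γ z − 2c√K_a = 0.3726×16.0×3.6 − 2×33.7×0.6104 = -19.68 kPa.

-19.7 kPa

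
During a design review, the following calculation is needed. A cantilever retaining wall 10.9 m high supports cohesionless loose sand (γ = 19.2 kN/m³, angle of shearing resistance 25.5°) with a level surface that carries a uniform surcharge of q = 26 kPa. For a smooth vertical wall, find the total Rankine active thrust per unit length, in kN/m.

K_a = tan²(45° − φ/2) = 0.3981.
Soil triangle: ½ K_a γ H² = 0.5×0.3981×19.2×10.9² = 454.1 kN/m.
Surcharge rectangle: K_a q H = 0.3981×26×10.9 = 112.8 kN/m.
Total = 454.1 + 112.8 = 566.9 kN/m.

567 kN/m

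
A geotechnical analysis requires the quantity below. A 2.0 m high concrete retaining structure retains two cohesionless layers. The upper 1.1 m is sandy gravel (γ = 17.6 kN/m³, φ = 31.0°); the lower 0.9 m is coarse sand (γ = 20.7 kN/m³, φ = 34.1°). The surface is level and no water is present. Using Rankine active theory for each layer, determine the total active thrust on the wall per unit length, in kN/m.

10.7 kN/m

K_a1 = tan²(45°−31.0°/2) = 0.3201; K_a2 = tan²(45°−34.1°/2) = 0.2815.
Layer 1: σ at base = K_a1 γ₁ h₁ = 6.197 kPa; P₁ = ½×6.197×1.1 = 3.408.
Layer 2: σ_v at top = γ₁h₁ = 19.36; σ_h top = K_a2×19.36 = 5.450; σ_h base = K_a2×(19.36+20.7×0.9) = 10.70.
P₂ = ½(5.450+10.70)×0.9 = 7.265. Total P_a = 3.408+7.265 = 10.67 kN/m.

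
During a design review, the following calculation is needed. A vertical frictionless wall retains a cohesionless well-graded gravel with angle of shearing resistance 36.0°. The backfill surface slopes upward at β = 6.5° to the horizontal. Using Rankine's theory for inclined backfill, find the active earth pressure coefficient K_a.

K_a = cos β · (cos β − √(cos²β − cos²φ)) / (cos β + √(cos²β − cos²φ)).
cos β = 0.9936, cos φ = 0.8090, √(cos²β − cos²φ) = 0.5768.
K_a = 0.9936 × (0.9936 − 0.5768)/(0.9936 + 0.5768) = 0.2637.

0.264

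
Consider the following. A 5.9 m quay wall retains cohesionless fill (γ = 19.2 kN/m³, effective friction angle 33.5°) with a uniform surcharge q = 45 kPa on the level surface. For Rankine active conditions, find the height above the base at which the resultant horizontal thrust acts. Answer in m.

2.40 m

K_a = 0.2887.
Triangular part P₁ = ½K_aγH² = 96.48 at H/3 = 1.967 m; rectangular part P₂ = K_a q H = 76.65 at H/2 = 2.950 m.
ȳ = (P₁·1.967 + P₂·2.950)/(P₁+P₂) = 2.402 m.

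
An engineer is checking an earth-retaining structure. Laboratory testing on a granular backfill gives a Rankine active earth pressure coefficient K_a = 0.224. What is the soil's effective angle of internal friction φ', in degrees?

39.3°

K_a = tan²(45° − φ/2) ⇒ 45° − φ/2 = arctan(√0.224) = 25.33°.
φ = 2(45° − 25.33°) = 39.34°.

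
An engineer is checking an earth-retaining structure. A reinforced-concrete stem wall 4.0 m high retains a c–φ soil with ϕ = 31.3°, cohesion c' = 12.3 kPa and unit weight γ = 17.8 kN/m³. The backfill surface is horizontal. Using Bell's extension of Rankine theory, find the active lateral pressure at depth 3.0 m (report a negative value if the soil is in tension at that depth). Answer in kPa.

3.05 kPa

K_a = (1 − sin φ)/(1 + sin φ) = 0.3162.
σ_a = K_a γ z − 2c√K_a = 0.3162×17.8×3.0 − 2×12.3×0.5623 = 3.052 kPa.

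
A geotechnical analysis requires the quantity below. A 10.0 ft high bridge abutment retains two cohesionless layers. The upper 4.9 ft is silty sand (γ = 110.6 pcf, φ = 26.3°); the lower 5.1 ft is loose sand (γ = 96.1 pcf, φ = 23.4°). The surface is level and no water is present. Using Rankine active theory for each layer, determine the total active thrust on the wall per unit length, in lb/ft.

2240 lb/ft

K_a1 = tan²(45°−26.3°/2) = 0.3859; K_a2 = tan²(45°−23.4°/2) = 0.4315.
Layer 1: σ at base = K_a1 γ₁ h₁ = 209.2 psf; P₁ = ½×209.2×4.9 = 512.4.
Layer 2: σ_v at top = γ₁h₁ = 541.9; σ_h top = K_a2×541.9 = 233.8; σ_h base = K_a2×(541.9+96.1×5.1) = 445.3.
P₂ = ½(233.8+445.3)×5.1 = 1732. Total P_a = 512.4+1732 = 2244 lb/ft.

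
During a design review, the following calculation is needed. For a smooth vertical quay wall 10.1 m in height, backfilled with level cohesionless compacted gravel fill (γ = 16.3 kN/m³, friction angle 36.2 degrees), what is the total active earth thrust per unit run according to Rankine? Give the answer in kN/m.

K_a = tan²(45° − φ/2) = 0.2574.
P_a = ½ K_a γ H² = 0.5 × 0.2574 × 16.3 × 10.1² = 214.0 kN/m.

214 kN/m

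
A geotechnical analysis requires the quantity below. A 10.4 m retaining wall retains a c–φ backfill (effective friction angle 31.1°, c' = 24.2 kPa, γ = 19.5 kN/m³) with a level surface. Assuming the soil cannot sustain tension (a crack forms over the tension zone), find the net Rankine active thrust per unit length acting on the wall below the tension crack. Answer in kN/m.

K_a = 0.3188; √K_a = 0.5646.
Tension-crack depth z_c = 2c/(γ√K_a) = 2×24.2/(19.5×0.5646) = 4.396 m.
σ_a at base = K_a γ H − 2c√K_a = 0.3188×19.5×10.4 − 2×24.2×0.5646 = 37.32 kPa.
P_a = ½ × 37.32 × (H − z_c) = 0.5×37.32×6.004 = 112.0 kN/m.

112 kN/m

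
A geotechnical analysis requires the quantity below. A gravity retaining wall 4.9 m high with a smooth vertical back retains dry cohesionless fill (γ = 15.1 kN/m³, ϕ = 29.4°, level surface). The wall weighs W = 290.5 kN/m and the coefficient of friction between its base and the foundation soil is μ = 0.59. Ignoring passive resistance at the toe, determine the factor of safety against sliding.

2.77

K_a = tan²(45° − 29.4°/2) = 0.3415.
P_a = ½K_aγH² = 0.5×0.3415×15.1×4.9² = 61.90 kN/m, acting at H/3 = 1.633 m above the base.
FS_sliding = μW / P_a = 0.59×290.5 / 61.90 = 2.769.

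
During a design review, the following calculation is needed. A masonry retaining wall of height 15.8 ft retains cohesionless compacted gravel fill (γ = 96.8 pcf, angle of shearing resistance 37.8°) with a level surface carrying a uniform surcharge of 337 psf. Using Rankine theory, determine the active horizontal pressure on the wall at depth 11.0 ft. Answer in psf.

336 psf

K_a = (1 − sin φ)/(1 + sin φ) = 0.2400.
σ_v = γz + q = 96.8 × 11.0 + 337 = 1402 psf.
σ_h = K_a σ_v = 0.2400 × 1402 = 336.4 psf.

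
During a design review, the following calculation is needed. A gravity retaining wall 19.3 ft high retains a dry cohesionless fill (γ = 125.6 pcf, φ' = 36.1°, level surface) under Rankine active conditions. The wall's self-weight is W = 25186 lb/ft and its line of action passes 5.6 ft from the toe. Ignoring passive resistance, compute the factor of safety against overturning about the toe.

3.63

K_a = tan²(45° − 36.1°/2) = 0.2585.
P_a = ½K_aγH² = 0.5×0.2585×125.6×19.3² = 6047 lb/ft, acting at H/3 = 6.433 ft above the base.
Overturning moment M_o = P_a × H/3 = 6047 × 6.433 = 38900.
Resisting moment M_r = W × 5.6 = 25186 × 5.6 = 141000.
FS_overturning = M_r/M_o = 141000/38900 = 3.626.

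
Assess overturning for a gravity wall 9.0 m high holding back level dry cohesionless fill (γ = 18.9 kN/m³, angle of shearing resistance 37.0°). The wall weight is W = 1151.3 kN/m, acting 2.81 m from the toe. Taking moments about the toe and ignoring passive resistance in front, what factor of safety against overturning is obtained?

5.67

K_a = tan²(45° − 37.0°/2) = 0.2486.
P_a = ½K_aγH² = 0.5×0.2486×18.9×9.0² = 190.3 kN/m, acting at H/3 = 3.000 m above the base.
Overturning moment M_o = P_a × H/3 = 190.3 × 3.000 = 570.8.
Resisting moment M_r = W × 2.81 = 1151.3 × 2.81 = 3235.
FS_overturning = M_r/M_o = 3235/570.8 = 5.667.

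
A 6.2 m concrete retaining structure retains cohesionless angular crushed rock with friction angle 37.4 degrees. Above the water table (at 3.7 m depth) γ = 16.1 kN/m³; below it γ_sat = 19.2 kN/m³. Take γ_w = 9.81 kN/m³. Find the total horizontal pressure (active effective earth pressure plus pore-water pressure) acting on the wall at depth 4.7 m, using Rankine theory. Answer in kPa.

26.7 kPa

K_a = (1 − sin φ)/(1 + sin φ) = 0.2443.
γ' = 19.2 − 9.81 = 9.390 kN/m³.
Effective vertical stress at 4.7 m: σ'_v = 16.1×3.7 + 9.390×1.00 = 68.96 kPa.
σ'_h = K_a σ'_v = 0.2443 × 68.96 = 16.84 kPa; u = γ_w × 1.00 = 9.810 kPa.
Total σ_h = 16.84 + 9.810 = 26.65 kPa.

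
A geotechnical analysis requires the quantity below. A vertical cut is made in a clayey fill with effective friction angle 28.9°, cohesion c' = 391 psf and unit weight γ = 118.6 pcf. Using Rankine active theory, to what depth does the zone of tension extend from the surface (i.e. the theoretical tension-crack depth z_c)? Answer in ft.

K_a = tan²(45° − 28.9°/2) = 0.3484; √K_a = 0.5902.
The active pressure is zero where K_a γ z = 2c√K_a, so z_c = 2c/(γ√K_a) = 2×391/(118.6×0.5902) = 11.17 ft.

11.2 ft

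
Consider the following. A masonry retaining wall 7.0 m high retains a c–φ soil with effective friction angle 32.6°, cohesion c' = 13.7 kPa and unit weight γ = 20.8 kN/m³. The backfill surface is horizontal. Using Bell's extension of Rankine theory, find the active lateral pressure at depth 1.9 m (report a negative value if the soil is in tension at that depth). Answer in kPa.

K_a = (1 − sin φ)/(1 + sin φ) = 0.2997.
σ_a = K_a γ z − 2c√K_a = 0.2997×20.8×1.9 − 2×13.7×0.5475 = -3.155 kPa.

-3.16 kPa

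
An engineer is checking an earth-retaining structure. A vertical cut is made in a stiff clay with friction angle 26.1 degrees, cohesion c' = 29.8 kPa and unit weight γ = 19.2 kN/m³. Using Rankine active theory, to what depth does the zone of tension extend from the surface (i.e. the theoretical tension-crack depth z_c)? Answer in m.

4.98 m

K_a = tan²(45° − 26.1°/2) = 0.3889; √K_a = 0.6237.
The active pressure is zero where K_a γ z = 2c√K_a, so z_c = 2c/(γ√K_a) = 2×29.8/(19.2×0.6237) = 4.977 m.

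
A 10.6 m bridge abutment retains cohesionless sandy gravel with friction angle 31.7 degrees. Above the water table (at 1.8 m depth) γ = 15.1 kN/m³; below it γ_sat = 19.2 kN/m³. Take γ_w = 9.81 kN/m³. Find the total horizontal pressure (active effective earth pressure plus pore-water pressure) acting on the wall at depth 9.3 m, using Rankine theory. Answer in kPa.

104 kPa

K_a = (1 − sin φ)/(1 + sin φ) = 0.3111.
γ' = 19.2 − 9.81 = 9.390 kN/m³.
Effective vertical stress at 9.3 m: σ'_v = 15.1×1.8 + 9.390×7.50 = 97.60 kPa.
σ'_h = K_a σ'_v = 0.3111 × 97.60 = 30.36 kPa; u = γ_w × 7.50 = 73.58 kPa.
Total σ_h = 30.36 + 73.58 = 103.9 kPa.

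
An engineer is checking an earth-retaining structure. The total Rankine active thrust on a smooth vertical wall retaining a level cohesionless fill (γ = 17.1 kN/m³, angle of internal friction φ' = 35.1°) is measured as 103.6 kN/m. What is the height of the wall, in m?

6.70 m

K_a = 0.2698. P_a = ½ K_a γ H² ⇒ H = √(2P_a/(K_a γ)).
H = √(2×103.6/(0.2698×17.1)) = 6.701 m.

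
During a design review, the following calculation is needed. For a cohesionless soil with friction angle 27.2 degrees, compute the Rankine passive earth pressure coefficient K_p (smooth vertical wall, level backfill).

K_p = (1 + sin φ)/(1 − sin φ) = tan²(45° + 27.2°/2) = 2.684.

2.68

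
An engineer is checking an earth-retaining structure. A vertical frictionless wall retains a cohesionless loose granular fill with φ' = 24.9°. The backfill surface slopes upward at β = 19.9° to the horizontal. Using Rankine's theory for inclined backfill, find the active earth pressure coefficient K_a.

0.548

K_a = cos β · (cos β − √(cos²β − cos²φ)) / (cos β + √(cos²β − cos²φ)).
cos β = 0.9403, cos φ = 0.9070, √(cos²β − cos²φ) = 0.2478.
K_a = 0.9403 × (0.9403 − 0.2478)/(0.9403 + 0.2478) = 0.5480.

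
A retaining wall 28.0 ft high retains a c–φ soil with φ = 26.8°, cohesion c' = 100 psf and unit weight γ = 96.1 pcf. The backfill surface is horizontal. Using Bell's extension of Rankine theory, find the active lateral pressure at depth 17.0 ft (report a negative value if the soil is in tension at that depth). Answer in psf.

495 psf

K_a = (1 − sin φ)/(1 + sin φ) = 0.3785.
σ_a = K_a γ z − 2c√K_a = 0.3785×96.1×17.0 − 2×100×0.6152 = 495.3 psf.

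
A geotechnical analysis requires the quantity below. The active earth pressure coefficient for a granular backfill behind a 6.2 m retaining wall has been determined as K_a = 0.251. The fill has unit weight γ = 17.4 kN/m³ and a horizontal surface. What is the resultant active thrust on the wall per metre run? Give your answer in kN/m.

P = ½ K_a γ H² = 0.5 × 0.251 × 17.4 × 6.2² = 83.94 kN/m.

83.9 kN/m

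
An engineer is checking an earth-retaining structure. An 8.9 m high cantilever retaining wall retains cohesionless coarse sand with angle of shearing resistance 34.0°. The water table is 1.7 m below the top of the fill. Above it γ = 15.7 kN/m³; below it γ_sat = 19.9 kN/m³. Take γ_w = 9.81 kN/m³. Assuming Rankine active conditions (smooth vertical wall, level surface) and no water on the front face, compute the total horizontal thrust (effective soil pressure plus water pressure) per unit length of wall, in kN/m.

389 kN/m

K_a = tan²(45° − φ/2) = 0.2827.
γ' = 19.9 − 9.81 = 10.09 kN/m³. Depth below WT = 7.2 m.
σ'_h at WT = K_a γ d_w = 7.546 kPa; at base = 7.546 + K_a γ' × 7.2 = 28.08 kPa.
P₁ (0–1.7 m) = ½×7.546×1.7 = 6.414. P₂ (1.7–8.9 m) = ½(7.546+28.08)×7.2 = 128.3.
P_w = ½ γ_w h₂² = 0.5×9.81×7.2² = 254.3. Total = 6.414+128.3+254.3 = 389.0 kN/m.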